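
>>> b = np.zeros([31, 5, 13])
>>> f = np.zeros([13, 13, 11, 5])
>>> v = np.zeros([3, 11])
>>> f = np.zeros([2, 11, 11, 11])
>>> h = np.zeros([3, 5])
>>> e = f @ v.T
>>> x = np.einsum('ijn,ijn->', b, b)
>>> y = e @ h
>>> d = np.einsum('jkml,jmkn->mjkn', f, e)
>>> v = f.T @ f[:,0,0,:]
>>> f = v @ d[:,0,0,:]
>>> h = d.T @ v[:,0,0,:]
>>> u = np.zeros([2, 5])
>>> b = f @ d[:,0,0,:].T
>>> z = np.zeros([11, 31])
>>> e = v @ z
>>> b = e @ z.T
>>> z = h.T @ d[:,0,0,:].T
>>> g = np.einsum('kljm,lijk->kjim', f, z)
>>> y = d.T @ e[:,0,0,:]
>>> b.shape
(11, 11, 11, 11)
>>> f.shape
(11, 11, 11, 3)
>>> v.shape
(11, 11, 11, 11)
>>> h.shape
(3, 11, 2, 11)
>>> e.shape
(11, 11, 11, 31)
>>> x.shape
()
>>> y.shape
(3, 11, 2, 31)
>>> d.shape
(11, 2, 11, 3)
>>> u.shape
(2, 5)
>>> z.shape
(11, 2, 11, 11)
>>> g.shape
(11, 11, 2, 3)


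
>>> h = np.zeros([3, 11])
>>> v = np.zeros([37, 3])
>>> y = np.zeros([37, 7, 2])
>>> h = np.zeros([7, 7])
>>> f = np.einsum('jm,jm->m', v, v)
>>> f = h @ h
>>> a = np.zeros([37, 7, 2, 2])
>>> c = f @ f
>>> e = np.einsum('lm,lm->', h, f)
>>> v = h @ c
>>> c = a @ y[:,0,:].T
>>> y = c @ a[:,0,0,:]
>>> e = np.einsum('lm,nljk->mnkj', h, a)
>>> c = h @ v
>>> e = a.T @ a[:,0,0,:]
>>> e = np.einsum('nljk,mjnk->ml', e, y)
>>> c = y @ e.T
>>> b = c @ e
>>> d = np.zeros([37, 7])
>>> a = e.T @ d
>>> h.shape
(7, 7)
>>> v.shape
(7, 7)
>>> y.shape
(37, 7, 2, 2)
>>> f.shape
(7, 7)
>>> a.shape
(2, 7)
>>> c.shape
(37, 7, 2, 37)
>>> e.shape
(37, 2)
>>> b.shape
(37, 7, 2, 2)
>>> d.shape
(37, 7)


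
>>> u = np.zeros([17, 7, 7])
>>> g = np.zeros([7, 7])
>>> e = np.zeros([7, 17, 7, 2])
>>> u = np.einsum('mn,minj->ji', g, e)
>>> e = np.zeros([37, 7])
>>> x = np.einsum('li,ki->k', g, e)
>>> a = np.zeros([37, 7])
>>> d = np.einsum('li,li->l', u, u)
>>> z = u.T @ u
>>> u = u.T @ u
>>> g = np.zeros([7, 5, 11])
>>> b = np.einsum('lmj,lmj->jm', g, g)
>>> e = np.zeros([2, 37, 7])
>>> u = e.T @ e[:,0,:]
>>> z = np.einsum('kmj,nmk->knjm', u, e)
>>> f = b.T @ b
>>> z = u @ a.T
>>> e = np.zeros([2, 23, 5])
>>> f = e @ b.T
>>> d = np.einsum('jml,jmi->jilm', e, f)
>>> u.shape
(7, 37, 7)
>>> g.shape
(7, 5, 11)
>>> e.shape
(2, 23, 5)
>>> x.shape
(37,)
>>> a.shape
(37, 7)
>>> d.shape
(2, 11, 5, 23)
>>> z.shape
(7, 37, 37)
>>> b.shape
(11, 5)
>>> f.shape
(2, 23, 11)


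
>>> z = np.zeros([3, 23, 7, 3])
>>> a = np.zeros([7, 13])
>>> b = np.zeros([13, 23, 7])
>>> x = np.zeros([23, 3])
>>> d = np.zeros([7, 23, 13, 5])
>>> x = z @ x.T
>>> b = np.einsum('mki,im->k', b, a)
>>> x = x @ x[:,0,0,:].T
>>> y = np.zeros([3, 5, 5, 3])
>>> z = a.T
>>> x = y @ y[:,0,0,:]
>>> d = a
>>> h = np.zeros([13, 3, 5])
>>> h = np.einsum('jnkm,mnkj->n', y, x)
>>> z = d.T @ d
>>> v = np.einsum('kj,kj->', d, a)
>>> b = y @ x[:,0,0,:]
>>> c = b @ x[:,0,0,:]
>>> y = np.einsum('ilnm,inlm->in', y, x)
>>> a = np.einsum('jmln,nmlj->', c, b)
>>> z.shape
(13, 13)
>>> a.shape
()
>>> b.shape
(3, 5, 5, 3)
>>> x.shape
(3, 5, 5, 3)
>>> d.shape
(7, 13)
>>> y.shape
(3, 5)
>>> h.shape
(5,)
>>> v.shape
()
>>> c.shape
(3, 5, 5, 3)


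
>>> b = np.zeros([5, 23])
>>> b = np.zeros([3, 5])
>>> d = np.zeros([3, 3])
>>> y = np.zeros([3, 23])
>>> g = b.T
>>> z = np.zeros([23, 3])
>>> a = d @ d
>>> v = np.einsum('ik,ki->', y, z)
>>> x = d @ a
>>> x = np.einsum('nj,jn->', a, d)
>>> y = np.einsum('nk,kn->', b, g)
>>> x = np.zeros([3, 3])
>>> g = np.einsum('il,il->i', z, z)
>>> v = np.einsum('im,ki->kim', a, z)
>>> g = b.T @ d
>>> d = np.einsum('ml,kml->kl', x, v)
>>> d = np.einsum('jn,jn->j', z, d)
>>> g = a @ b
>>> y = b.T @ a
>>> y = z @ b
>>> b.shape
(3, 5)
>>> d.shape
(23,)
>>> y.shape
(23, 5)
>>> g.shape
(3, 5)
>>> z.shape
(23, 3)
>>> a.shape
(3, 3)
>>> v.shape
(23, 3, 3)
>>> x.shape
(3, 3)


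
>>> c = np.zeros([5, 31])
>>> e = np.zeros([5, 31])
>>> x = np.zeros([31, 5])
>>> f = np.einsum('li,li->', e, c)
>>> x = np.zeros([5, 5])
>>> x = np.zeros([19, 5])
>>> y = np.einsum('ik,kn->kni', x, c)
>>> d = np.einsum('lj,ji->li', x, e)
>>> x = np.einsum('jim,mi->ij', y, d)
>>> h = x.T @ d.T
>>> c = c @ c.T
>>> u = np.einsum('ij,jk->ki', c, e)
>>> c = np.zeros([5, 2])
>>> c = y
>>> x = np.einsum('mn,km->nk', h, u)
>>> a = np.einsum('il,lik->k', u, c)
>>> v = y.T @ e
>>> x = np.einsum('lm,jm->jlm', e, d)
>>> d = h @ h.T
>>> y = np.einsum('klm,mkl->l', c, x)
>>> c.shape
(5, 31, 19)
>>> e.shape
(5, 31)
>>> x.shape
(19, 5, 31)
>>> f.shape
()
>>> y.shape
(31,)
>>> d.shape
(5, 5)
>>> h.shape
(5, 19)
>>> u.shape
(31, 5)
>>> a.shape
(19,)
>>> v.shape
(19, 31, 31)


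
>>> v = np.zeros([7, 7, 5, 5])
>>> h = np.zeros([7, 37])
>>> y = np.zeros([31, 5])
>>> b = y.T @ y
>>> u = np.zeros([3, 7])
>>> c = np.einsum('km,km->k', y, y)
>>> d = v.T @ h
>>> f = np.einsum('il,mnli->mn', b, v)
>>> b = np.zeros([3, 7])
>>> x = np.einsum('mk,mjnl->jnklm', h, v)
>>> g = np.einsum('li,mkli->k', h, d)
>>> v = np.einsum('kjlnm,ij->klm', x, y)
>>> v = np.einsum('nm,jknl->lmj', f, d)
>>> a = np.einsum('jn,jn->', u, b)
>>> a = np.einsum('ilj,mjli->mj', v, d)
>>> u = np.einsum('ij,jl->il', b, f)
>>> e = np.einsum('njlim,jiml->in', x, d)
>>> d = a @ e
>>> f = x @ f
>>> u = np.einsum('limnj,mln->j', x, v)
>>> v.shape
(37, 7, 5)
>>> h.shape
(7, 37)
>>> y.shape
(31, 5)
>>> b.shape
(3, 7)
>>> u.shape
(7,)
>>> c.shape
(31,)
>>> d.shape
(5, 7)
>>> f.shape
(7, 5, 37, 5, 7)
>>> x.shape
(7, 5, 37, 5, 7)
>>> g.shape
(5,)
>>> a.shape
(5, 5)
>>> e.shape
(5, 7)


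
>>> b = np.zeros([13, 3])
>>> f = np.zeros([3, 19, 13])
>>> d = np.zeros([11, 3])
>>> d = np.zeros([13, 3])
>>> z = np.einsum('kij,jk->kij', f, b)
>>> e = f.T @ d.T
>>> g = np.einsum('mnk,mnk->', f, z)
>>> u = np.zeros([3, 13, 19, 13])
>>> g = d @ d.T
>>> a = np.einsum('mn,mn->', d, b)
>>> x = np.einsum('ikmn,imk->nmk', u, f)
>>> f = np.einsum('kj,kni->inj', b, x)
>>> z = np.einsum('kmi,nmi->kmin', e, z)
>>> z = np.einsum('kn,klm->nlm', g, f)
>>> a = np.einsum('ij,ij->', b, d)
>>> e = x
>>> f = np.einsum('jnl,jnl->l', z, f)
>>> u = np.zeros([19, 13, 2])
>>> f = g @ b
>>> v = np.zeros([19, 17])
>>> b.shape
(13, 3)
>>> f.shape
(13, 3)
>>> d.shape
(13, 3)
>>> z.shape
(13, 19, 3)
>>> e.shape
(13, 19, 13)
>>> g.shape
(13, 13)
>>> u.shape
(19, 13, 2)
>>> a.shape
()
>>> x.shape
(13, 19, 13)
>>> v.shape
(19, 17)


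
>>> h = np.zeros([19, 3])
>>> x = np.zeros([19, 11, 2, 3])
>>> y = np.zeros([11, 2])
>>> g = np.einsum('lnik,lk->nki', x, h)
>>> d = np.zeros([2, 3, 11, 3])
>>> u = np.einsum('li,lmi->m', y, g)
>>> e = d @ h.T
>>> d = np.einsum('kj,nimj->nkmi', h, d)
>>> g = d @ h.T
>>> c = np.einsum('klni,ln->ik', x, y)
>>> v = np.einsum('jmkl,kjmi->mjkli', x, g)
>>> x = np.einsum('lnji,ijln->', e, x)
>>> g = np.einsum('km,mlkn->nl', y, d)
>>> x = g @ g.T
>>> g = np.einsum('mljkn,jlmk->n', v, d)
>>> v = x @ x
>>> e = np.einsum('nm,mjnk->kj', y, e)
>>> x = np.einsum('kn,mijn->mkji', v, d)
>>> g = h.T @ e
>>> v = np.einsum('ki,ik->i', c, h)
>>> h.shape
(19, 3)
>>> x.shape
(2, 3, 11, 19)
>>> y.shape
(11, 2)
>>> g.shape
(3, 3)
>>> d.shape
(2, 19, 11, 3)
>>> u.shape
(3,)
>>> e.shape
(19, 3)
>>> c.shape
(3, 19)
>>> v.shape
(19,)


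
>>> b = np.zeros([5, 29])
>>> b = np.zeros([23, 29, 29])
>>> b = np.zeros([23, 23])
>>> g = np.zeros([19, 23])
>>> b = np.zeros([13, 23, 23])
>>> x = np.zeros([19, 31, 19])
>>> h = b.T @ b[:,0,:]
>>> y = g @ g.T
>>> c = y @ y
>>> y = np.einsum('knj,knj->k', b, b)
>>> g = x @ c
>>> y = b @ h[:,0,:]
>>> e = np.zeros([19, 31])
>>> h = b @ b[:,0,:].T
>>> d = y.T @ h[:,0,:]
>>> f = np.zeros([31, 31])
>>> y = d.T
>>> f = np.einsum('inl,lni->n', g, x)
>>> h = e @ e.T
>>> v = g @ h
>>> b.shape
(13, 23, 23)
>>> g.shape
(19, 31, 19)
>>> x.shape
(19, 31, 19)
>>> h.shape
(19, 19)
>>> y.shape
(13, 23, 23)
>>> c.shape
(19, 19)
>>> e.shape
(19, 31)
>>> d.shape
(23, 23, 13)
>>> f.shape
(31,)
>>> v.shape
(19, 31, 19)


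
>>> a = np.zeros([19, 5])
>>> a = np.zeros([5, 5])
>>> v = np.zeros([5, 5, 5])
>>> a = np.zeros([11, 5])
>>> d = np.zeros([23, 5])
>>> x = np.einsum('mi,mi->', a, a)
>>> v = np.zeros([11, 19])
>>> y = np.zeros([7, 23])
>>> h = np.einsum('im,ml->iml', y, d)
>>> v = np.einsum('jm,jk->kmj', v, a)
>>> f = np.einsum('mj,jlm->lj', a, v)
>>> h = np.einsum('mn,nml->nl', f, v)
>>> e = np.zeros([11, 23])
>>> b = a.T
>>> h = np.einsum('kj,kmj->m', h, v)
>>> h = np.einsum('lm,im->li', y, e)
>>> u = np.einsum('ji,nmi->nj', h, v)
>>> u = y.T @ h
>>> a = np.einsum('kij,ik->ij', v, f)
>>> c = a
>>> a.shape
(19, 11)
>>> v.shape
(5, 19, 11)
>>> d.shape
(23, 5)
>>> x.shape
()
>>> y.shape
(7, 23)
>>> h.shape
(7, 11)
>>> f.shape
(19, 5)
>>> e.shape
(11, 23)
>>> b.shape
(5, 11)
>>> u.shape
(23, 11)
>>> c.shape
(19, 11)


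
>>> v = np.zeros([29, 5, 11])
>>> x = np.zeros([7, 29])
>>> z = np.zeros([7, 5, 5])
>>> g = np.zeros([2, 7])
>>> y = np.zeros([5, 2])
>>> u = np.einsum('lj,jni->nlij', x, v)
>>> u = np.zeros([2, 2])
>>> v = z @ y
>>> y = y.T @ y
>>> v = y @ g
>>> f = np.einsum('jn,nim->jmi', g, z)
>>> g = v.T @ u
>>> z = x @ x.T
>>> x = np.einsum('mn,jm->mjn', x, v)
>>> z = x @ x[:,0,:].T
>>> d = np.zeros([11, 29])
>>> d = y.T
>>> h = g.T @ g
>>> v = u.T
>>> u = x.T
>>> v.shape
(2, 2)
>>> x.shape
(7, 2, 29)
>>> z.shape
(7, 2, 7)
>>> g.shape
(7, 2)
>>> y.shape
(2, 2)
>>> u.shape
(29, 2, 7)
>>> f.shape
(2, 5, 5)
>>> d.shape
(2, 2)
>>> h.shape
(2, 2)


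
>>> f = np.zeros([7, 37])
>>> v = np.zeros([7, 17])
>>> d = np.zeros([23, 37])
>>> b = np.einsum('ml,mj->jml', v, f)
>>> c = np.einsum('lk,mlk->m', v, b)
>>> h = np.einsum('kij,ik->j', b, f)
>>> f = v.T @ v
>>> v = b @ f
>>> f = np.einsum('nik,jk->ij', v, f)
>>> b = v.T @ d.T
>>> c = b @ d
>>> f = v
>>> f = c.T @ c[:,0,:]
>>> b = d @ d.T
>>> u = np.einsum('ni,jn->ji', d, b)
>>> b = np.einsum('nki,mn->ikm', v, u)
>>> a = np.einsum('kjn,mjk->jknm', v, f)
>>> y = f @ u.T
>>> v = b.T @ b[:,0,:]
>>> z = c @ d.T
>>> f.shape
(37, 7, 37)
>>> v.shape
(23, 7, 23)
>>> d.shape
(23, 37)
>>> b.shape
(17, 7, 23)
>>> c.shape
(17, 7, 37)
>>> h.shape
(17,)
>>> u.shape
(23, 37)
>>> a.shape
(7, 37, 17, 37)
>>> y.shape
(37, 7, 23)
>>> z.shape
(17, 7, 23)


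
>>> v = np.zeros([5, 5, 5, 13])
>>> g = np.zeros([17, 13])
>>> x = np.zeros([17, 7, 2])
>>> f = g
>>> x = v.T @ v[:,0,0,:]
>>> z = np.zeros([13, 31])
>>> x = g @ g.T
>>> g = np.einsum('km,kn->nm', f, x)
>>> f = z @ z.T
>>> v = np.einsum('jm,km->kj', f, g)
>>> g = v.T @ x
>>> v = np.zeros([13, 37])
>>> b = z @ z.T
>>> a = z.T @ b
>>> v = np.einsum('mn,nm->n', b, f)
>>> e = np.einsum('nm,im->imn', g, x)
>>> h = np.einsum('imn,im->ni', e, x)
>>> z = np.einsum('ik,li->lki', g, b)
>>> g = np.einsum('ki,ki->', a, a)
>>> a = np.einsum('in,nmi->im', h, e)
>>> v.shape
(13,)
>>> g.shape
()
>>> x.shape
(17, 17)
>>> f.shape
(13, 13)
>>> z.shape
(13, 17, 13)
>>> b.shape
(13, 13)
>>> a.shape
(13, 17)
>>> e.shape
(17, 17, 13)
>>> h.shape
(13, 17)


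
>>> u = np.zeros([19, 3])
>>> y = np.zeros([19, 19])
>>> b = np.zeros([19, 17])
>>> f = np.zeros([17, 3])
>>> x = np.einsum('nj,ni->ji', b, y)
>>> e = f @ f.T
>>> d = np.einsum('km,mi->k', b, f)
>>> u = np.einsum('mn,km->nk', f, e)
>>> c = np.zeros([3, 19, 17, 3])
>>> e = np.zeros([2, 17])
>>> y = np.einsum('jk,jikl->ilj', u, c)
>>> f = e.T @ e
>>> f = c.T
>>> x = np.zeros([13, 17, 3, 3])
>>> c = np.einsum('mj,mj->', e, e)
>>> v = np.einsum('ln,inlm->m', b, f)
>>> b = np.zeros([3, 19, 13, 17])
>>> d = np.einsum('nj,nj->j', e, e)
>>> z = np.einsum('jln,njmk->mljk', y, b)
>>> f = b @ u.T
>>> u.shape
(3, 17)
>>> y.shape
(19, 3, 3)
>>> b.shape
(3, 19, 13, 17)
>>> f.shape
(3, 19, 13, 3)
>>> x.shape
(13, 17, 3, 3)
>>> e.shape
(2, 17)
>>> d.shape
(17,)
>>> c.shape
()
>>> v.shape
(3,)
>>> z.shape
(13, 3, 19, 17)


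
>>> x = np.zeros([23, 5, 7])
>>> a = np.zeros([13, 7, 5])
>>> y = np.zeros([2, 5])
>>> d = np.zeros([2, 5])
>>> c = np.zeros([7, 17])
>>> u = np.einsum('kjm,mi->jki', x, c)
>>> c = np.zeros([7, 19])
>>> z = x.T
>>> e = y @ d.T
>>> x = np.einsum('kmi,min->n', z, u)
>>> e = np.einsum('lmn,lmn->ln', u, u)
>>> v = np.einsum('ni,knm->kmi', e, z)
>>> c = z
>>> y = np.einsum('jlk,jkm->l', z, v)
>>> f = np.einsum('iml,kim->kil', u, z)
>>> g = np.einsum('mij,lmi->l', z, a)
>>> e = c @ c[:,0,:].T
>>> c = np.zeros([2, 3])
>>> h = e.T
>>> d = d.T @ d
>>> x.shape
(17,)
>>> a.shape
(13, 7, 5)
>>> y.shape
(5,)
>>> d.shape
(5, 5)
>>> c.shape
(2, 3)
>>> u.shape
(5, 23, 17)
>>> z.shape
(7, 5, 23)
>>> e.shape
(7, 5, 7)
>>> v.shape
(7, 23, 17)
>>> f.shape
(7, 5, 17)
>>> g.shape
(13,)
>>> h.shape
(7, 5, 7)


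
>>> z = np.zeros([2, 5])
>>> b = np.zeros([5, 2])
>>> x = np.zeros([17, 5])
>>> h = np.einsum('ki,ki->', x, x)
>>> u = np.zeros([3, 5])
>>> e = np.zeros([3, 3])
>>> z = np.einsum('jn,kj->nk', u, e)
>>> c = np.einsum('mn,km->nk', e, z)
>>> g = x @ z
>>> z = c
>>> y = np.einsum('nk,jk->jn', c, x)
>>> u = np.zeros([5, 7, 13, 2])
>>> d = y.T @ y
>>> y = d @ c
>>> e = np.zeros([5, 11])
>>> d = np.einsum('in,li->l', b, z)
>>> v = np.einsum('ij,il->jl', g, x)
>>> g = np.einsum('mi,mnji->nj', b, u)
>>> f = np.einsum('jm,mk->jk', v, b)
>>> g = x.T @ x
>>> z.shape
(3, 5)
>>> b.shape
(5, 2)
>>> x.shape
(17, 5)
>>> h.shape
()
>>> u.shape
(5, 7, 13, 2)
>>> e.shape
(5, 11)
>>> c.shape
(3, 5)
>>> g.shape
(5, 5)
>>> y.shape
(3, 5)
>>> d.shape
(3,)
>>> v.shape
(3, 5)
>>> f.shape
(3, 2)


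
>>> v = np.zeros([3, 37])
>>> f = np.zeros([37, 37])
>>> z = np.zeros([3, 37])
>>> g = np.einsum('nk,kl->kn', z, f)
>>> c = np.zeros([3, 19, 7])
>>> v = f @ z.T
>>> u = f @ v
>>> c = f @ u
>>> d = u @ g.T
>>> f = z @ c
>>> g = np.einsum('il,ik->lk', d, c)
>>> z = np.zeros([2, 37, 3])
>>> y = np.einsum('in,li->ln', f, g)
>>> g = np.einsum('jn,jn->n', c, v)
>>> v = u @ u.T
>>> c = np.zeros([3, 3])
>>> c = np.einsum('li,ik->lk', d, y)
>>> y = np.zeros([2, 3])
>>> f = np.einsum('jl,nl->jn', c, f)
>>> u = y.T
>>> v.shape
(37, 37)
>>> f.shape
(37, 3)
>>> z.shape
(2, 37, 3)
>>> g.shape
(3,)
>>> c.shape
(37, 3)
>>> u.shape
(3, 2)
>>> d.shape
(37, 37)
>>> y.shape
(2, 3)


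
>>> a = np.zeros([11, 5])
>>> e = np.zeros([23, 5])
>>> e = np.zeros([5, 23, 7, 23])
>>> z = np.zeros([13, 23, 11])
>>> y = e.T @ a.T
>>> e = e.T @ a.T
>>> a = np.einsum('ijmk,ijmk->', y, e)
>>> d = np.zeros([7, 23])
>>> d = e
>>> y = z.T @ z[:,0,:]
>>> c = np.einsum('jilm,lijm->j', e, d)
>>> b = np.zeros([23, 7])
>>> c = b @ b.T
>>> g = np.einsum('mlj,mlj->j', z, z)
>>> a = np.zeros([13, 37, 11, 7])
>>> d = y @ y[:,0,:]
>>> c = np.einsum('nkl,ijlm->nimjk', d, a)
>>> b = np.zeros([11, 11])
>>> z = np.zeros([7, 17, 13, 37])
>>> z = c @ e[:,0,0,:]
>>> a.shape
(13, 37, 11, 7)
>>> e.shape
(23, 7, 23, 11)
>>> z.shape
(11, 13, 7, 37, 11)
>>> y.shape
(11, 23, 11)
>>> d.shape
(11, 23, 11)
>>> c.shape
(11, 13, 7, 37, 23)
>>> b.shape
(11, 11)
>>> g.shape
(11,)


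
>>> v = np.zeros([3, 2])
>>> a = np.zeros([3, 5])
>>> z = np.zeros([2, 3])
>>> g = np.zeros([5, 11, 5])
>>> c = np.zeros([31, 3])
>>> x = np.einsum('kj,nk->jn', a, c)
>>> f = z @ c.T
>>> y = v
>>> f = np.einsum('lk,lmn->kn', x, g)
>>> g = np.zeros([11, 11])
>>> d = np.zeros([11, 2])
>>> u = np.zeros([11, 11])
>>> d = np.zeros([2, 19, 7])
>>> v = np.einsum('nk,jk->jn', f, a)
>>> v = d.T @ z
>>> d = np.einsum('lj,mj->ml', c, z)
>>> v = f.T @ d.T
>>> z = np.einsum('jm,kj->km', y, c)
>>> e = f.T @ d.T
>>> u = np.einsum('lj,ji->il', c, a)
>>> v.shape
(5, 2)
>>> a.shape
(3, 5)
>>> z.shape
(31, 2)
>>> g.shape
(11, 11)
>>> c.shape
(31, 3)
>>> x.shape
(5, 31)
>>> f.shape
(31, 5)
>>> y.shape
(3, 2)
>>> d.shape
(2, 31)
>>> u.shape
(5, 31)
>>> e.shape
(5, 2)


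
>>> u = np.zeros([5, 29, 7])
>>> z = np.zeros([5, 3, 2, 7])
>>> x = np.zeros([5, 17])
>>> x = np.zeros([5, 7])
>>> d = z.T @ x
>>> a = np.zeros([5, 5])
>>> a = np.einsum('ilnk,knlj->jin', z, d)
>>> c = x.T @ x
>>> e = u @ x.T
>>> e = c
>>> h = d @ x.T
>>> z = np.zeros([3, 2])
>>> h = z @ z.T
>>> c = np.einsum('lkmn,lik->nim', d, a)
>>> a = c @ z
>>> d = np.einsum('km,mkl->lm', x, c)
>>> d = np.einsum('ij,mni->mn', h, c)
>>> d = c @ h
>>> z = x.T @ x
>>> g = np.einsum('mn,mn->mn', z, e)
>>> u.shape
(5, 29, 7)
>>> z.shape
(7, 7)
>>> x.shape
(5, 7)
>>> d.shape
(7, 5, 3)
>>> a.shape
(7, 5, 2)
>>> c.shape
(7, 5, 3)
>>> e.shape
(7, 7)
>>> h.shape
(3, 3)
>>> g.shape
(7, 7)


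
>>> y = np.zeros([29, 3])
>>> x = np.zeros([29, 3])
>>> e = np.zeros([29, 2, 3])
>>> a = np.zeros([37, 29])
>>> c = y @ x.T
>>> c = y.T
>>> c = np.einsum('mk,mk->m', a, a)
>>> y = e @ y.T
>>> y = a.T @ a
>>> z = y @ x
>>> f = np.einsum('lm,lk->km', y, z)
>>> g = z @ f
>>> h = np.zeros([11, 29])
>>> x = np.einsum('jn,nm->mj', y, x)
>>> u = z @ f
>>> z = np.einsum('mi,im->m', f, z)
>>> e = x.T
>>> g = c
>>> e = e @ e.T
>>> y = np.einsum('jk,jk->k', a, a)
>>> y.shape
(29,)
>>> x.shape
(3, 29)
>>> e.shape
(29, 29)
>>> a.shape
(37, 29)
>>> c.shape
(37,)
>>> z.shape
(3,)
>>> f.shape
(3, 29)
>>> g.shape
(37,)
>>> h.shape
(11, 29)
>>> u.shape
(29, 29)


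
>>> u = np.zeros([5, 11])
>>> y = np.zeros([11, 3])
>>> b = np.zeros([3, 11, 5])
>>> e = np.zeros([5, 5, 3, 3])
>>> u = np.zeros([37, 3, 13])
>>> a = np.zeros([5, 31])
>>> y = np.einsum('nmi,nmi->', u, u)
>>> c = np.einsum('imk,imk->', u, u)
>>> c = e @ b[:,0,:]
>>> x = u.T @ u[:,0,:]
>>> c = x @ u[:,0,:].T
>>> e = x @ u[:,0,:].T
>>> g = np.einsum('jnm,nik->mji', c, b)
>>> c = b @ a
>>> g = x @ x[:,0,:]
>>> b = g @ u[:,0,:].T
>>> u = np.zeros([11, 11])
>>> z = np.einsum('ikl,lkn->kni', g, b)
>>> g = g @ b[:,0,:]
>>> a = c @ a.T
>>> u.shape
(11, 11)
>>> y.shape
()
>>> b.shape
(13, 3, 37)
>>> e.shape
(13, 3, 37)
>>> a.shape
(3, 11, 5)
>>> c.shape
(3, 11, 31)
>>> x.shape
(13, 3, 13)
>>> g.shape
(13, 3, 37)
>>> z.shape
(3, 37, 13)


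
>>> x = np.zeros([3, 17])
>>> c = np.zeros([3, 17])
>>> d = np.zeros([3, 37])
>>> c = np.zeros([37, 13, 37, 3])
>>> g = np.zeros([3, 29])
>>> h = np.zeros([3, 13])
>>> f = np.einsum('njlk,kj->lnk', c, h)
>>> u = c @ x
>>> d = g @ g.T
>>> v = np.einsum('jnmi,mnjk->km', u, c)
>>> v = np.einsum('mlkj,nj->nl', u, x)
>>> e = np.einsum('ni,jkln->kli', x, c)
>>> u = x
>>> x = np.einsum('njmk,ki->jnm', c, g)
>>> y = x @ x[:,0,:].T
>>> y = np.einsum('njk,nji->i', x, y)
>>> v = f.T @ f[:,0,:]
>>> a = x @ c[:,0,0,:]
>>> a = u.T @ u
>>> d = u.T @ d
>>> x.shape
(13, 37, 37)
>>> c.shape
(37, 13, 37, 3)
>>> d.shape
(17, 3)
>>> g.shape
(3, 29)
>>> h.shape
(3, 13)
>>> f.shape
(37, 37, 3)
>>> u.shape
(3, 17)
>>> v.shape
(3, 37, 3)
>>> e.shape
(13, 37, 17)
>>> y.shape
(13,)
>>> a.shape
(17, 17)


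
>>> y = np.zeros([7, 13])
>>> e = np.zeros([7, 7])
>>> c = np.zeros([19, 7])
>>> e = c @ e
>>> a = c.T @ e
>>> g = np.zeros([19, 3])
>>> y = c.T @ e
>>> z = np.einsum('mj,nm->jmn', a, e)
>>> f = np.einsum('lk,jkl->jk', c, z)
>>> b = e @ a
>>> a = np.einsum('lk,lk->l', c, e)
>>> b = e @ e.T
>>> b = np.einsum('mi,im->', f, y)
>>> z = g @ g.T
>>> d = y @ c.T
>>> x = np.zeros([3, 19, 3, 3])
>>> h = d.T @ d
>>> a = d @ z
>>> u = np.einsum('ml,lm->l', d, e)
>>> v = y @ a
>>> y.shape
(7, 7)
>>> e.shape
(19, 7)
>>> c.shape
(19, 7)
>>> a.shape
(7, 19)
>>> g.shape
(19, 3)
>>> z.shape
(19, 19)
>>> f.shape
(7, 7)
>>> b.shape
()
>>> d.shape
(7, 19)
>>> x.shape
(3, 19, 3, 3)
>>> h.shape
(19, 19)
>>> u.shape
(19,)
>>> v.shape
(7, 19)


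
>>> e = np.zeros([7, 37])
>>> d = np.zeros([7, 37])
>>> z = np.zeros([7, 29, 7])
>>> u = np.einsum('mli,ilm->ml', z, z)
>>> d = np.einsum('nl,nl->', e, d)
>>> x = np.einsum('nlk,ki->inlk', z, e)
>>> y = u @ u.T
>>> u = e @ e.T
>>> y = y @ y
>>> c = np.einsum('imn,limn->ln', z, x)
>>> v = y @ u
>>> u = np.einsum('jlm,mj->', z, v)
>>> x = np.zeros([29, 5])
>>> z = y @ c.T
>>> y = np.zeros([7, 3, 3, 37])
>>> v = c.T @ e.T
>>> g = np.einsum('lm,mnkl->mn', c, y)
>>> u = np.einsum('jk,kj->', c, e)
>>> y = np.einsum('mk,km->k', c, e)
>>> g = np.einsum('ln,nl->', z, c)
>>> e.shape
(7, 37)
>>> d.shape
()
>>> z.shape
(7, 37)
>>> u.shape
()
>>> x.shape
(29, 5)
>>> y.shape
(7,)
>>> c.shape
(37, 7)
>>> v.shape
(7, 7)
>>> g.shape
()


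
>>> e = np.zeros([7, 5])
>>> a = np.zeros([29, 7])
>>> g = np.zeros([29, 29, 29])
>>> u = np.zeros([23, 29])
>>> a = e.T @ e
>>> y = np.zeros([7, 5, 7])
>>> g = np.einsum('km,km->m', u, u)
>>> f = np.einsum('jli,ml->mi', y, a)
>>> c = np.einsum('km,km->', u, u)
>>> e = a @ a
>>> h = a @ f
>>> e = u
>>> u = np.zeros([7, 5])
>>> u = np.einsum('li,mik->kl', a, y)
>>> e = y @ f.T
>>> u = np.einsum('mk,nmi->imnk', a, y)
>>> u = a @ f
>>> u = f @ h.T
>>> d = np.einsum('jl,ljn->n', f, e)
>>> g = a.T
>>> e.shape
(7, 5, 5)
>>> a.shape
(5, 5)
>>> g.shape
(5, 5)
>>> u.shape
(5, 5)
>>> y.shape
(7, 5, 7)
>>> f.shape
(5, 7)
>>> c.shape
()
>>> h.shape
(5, 7)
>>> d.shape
(5,)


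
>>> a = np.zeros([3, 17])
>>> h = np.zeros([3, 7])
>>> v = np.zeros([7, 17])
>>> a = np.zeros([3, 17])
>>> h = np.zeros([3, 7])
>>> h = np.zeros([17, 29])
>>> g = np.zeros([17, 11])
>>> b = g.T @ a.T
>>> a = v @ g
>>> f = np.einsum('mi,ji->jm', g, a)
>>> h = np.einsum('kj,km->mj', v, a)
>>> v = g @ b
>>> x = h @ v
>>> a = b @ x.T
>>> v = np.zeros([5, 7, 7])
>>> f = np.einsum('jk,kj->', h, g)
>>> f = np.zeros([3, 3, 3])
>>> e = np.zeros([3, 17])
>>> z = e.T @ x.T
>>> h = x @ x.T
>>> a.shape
(11, 11)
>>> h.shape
(11, 11)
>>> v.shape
(5, 7, 7)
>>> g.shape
(17, 11)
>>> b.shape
(11, 3)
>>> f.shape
(3, 3, 3)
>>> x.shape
(11, 3)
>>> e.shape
(3, 17)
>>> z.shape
(17, 11)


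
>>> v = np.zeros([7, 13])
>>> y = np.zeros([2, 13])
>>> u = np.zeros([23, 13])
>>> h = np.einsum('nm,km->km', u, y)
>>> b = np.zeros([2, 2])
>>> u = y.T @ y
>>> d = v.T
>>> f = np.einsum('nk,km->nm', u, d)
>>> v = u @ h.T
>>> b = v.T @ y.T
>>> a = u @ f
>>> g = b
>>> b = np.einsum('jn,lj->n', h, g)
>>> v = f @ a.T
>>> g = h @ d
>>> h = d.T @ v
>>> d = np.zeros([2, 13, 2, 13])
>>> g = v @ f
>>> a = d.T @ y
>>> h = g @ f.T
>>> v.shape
(13, 13)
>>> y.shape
(2, 13)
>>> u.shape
(13, 13)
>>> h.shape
(13, 13)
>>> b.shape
(13,)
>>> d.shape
(2, 13, 2, 13)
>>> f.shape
(13, 7)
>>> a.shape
(13, 2, 13, 13)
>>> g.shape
(13, 7)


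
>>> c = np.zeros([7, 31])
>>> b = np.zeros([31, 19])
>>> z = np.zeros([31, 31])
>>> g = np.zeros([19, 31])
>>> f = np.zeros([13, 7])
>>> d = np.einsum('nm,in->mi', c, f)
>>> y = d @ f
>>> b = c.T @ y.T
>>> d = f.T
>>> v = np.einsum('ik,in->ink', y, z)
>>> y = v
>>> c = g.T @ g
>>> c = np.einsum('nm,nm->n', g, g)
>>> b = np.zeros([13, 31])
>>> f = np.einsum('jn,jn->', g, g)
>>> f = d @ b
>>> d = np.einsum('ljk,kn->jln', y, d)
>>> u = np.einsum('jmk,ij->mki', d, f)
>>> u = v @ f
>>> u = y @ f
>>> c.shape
(19,)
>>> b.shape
(13, 31)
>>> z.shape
(31, 31)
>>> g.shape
(19, 31)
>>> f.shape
(7, 31)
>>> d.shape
(31, 31, 13)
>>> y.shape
(31, 31, 7)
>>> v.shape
(31, 31, 7)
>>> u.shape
(31, 31, 31)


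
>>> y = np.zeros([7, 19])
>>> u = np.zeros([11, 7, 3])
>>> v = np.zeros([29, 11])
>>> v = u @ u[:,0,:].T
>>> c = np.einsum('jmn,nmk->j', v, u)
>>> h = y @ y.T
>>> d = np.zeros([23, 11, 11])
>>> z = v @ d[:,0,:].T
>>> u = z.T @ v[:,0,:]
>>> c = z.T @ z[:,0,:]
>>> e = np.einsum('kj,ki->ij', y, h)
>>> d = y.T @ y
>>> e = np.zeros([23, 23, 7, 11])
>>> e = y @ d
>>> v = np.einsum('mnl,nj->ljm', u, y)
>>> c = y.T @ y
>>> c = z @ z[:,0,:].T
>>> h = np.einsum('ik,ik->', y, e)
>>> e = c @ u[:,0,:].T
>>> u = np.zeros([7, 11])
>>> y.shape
(7, 19)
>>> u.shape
(7, 11)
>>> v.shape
(11, 19, 23)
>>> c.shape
(11, 7, 11)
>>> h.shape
()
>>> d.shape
(19, 19)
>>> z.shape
(11, 7, 23)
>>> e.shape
(11, 7, 23)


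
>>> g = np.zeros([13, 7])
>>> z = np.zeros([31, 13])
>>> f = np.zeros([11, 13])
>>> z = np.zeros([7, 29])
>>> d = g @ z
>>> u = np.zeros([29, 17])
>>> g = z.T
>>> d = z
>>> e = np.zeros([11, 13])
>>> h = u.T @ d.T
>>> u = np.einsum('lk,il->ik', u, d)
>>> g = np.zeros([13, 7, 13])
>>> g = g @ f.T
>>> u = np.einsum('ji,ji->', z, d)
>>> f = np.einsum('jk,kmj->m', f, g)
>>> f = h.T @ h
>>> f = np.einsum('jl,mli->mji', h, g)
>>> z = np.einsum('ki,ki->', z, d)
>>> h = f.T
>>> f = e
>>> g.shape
(13, 7, 11)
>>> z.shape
()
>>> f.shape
(11, 13)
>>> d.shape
(7, 29)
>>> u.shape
()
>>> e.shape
(11, 13)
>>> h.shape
(11, 17, 13)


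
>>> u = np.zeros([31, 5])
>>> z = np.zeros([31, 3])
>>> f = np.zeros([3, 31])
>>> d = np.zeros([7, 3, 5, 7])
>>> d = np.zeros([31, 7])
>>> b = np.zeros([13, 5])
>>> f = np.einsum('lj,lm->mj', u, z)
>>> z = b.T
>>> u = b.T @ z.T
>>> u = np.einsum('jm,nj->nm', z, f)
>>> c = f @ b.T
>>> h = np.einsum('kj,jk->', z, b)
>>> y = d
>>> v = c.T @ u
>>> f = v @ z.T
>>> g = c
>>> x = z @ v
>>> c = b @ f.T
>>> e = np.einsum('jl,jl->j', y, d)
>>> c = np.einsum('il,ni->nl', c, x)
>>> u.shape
(3, 13)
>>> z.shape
(5, 13)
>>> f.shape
(13, 5)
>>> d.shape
(31, 7)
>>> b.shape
(13, 5)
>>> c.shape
(5, 13)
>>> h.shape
()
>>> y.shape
(31, 7)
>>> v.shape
(13, 13)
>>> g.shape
(3, 13)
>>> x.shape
(5, 13)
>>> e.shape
(31,)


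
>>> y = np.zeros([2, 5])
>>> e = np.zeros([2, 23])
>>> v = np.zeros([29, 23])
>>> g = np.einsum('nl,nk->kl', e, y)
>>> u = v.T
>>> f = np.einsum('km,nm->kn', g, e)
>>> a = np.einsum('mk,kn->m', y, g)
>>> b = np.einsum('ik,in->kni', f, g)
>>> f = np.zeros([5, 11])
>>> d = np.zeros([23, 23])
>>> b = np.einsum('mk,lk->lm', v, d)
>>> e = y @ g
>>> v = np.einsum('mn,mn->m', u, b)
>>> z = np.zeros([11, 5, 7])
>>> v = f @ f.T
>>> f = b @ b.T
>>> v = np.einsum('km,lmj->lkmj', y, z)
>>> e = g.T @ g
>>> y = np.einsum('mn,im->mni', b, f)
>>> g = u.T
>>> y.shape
(23, 29, 23)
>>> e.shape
(23, 23)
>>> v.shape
(11, 2, 5, 7)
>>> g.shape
(29, 23)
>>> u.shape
(23, 29)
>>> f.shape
(23, 23)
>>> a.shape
(2,)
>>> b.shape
(23, 29)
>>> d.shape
(23, 23)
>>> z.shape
(11, 5, 7)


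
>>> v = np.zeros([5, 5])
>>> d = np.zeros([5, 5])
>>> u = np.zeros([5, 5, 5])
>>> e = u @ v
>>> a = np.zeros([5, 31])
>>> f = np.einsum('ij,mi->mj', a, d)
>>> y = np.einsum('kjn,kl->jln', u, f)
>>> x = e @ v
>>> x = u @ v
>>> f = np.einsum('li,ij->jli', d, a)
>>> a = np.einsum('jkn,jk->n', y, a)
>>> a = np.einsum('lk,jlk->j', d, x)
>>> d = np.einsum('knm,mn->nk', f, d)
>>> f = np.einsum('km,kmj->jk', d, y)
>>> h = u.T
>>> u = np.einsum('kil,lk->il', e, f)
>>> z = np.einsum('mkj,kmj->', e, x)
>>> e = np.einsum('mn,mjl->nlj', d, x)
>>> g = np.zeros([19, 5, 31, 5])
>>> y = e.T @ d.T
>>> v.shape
(5, 5)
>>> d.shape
(5, 31)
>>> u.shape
(5, 5)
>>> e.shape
(31, 5, 5)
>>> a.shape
(5,)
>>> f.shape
(5, 5)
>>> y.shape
(5, 5, 5)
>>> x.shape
(5, 5, 5)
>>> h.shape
(5, 5, 5)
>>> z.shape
()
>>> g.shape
(19, 5, 31, 5)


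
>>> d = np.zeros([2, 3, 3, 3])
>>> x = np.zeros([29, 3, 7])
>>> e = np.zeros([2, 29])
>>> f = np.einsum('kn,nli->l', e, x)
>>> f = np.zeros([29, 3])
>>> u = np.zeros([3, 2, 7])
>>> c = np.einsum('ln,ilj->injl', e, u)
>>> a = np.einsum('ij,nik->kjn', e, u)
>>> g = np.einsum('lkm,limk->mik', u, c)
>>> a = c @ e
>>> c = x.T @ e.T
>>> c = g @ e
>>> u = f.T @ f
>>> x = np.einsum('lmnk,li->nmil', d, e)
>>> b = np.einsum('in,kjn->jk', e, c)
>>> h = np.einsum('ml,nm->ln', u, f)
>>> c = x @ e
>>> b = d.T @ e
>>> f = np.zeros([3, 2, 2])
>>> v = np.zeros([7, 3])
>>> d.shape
(2, 3, 3, 3)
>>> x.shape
(3, 3, 29, 2)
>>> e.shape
(2, 29)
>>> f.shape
(3, 2, 2)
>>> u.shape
(3, 3)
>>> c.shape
(3, 3, 29, 29)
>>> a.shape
(3, 29, 7, 29)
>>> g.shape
(7, 29, 2)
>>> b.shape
(3, 3, 3, 29)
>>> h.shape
(3, 29)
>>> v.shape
(7, 3)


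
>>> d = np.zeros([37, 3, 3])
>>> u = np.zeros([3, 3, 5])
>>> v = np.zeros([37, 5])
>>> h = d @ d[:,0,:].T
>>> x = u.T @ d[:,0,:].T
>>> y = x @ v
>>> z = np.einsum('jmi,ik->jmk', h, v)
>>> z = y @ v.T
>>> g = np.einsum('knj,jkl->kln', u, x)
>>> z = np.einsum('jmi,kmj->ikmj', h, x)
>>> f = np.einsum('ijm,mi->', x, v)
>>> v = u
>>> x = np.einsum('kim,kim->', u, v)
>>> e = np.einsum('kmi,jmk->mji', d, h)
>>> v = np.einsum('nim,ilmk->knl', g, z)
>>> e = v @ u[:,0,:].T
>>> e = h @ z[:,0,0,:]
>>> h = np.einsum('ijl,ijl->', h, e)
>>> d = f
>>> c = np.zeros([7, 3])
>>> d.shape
()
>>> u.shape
(3, 3, 5)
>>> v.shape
(37, 3, 5)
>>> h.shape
()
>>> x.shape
()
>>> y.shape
(5, 3, 5)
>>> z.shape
(37, 5, 3, 37)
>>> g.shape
(3, 37, 3)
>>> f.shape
()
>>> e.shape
(37, 3, 37)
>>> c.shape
(7, 3)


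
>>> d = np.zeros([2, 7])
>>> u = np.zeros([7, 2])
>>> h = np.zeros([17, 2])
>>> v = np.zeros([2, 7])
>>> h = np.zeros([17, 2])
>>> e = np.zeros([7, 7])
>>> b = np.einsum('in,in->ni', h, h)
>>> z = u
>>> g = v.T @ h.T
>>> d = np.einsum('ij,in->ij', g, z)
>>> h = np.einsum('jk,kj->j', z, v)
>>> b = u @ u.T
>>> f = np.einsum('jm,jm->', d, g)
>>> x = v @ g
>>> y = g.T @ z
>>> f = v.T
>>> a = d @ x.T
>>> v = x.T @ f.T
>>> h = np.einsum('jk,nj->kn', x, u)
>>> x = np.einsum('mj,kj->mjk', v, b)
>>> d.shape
(7, 17)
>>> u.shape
(7, 2)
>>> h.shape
(17, 7)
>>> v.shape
(17, 7)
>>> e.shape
(7, 7)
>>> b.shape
(7, 7)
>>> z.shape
(7, 2)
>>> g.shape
(7, 17)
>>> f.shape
(7, 2)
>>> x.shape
(17, 7, 7)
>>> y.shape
(17, 2)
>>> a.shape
(7, 2)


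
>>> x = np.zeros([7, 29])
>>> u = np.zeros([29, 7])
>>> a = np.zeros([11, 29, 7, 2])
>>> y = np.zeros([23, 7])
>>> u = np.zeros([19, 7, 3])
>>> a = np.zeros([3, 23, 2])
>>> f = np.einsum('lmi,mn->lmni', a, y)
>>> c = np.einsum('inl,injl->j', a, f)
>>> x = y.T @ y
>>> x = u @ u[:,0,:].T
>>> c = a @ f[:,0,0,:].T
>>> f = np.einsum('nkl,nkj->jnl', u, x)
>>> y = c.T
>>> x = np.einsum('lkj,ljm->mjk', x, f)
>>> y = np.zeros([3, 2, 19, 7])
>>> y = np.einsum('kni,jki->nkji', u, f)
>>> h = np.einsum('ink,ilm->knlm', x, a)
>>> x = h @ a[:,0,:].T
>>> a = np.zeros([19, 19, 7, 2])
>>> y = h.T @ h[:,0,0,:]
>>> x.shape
(7, 19, 23, 3)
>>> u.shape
(19, 7, 3)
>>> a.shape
(19, 19, 7, 2)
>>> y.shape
(2, 23, 19, 2)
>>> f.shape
(19, 19, 3)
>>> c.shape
(3, 23, 3)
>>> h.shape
(7, 19, 23, 2)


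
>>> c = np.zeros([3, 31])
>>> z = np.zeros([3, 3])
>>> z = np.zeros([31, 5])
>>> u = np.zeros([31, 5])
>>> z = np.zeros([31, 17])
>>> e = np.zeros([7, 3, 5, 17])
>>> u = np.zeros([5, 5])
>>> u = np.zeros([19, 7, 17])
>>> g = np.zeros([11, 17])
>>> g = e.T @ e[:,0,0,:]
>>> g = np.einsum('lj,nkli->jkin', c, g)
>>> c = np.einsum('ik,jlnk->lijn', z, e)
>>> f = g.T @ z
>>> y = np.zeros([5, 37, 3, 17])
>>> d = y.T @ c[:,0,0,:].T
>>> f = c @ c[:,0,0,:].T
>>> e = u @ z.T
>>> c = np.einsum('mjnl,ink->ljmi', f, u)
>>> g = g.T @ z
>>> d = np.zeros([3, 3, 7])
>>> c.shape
(3, 31, 3, 19)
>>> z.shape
(31, 17)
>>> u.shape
(19, 7, 17)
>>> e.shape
(19, 7, 31)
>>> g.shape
(17, 17, 5, 17)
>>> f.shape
(3, 31, 7, 3)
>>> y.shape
(5, 37, 3, 17)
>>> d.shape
(3, 3, 7)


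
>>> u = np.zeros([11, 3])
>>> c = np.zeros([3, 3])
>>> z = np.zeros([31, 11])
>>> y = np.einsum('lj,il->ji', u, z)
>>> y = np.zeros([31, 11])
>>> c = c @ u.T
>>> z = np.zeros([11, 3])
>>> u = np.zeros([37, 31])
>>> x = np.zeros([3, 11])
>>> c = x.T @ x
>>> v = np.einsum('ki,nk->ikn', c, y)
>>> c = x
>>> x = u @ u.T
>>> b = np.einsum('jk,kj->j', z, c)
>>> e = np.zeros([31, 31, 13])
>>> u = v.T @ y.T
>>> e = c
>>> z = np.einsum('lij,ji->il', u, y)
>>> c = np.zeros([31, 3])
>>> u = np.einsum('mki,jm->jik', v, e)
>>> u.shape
(3, 31, 11)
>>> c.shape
(31, 3)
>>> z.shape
(11, 31)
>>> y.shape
(31, 11)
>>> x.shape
(37, 37)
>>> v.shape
(11, 11, 31)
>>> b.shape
(11,)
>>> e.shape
(3, 11)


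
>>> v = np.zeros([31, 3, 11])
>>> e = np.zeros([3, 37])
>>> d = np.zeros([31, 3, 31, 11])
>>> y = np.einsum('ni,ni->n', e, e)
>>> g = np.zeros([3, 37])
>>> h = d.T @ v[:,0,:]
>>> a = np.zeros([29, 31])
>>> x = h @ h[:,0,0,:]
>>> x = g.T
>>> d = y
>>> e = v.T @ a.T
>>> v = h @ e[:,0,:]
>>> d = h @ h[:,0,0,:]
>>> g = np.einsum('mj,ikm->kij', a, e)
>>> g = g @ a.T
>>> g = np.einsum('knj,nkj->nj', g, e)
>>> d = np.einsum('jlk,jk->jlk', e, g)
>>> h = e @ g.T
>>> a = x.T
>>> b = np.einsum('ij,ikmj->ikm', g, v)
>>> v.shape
(11, 31, 3, 29)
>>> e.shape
(11, 3, 29)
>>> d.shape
(11, 3, 29)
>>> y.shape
(3,)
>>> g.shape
(11, 29)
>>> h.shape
(11, 3, 11)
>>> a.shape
(3, 37)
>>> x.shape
(37, 3)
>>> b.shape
(11, 31, 3)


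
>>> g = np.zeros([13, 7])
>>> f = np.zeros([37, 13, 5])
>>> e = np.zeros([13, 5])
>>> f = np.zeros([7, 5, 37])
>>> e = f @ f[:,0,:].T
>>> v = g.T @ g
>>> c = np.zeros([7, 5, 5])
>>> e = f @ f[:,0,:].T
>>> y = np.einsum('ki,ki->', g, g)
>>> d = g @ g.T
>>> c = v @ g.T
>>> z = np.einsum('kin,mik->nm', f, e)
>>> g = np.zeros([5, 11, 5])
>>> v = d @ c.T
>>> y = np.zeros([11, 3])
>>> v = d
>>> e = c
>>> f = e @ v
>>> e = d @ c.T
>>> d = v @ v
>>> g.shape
(5, 11, 5)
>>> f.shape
(7, 13)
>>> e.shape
(13, 7)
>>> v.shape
(13, 13)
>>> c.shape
(7, 13)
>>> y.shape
(11, 3)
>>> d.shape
(13, 13)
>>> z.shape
(37, 7)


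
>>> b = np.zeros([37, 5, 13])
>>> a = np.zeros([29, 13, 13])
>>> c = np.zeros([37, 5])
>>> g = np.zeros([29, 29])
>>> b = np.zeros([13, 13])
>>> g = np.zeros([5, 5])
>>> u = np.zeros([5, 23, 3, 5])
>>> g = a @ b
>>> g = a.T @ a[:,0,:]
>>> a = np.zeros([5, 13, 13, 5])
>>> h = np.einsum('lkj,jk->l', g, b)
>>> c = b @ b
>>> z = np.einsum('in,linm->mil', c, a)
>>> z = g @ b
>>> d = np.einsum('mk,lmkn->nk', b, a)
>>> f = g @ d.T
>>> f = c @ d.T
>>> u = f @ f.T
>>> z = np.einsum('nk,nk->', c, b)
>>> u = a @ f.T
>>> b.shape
(13, 13)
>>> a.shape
(5, 13, 13, 5)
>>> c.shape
(13, 13)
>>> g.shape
(13, 13, 13)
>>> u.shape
(5, 13, 13, 13)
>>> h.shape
(13,)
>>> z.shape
()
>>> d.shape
(5, 13)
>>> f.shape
(13, 5)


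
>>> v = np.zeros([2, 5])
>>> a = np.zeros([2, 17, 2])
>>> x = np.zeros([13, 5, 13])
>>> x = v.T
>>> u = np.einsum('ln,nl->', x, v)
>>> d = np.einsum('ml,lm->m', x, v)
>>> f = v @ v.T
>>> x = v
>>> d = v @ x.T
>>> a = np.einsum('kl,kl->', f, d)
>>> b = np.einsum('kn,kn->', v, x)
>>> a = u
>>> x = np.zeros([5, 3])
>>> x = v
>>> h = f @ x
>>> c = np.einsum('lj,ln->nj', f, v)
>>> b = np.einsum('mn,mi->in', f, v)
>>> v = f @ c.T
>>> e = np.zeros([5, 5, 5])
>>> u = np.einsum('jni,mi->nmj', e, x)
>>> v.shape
(2, 5)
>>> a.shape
()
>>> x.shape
(2, 5)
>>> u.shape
(5, 2, 5)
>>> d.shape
(2, 2)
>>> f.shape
(2, 2)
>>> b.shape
(5, 2)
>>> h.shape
(2, 5)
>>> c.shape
(5, 2)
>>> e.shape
(5, 5, 5)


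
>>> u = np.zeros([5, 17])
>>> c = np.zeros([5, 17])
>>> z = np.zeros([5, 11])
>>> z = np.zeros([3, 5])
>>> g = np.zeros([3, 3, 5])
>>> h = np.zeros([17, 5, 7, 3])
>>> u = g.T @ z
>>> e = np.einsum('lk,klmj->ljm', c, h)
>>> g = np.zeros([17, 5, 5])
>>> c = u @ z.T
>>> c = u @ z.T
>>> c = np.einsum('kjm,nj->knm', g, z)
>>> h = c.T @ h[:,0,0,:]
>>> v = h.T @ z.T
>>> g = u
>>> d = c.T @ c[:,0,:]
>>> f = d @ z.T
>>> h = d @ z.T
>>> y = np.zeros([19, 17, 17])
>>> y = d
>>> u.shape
(5, 3, 5)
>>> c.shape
(17, 3, 5)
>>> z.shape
(3, 5)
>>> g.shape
(5, 3, 5)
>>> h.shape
(5, 3, 3)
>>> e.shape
(5, 3, 7)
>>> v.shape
(3, 3, 3)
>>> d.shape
(5, 3, 5)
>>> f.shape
(5, 3, 3)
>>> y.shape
(5, 3, 5)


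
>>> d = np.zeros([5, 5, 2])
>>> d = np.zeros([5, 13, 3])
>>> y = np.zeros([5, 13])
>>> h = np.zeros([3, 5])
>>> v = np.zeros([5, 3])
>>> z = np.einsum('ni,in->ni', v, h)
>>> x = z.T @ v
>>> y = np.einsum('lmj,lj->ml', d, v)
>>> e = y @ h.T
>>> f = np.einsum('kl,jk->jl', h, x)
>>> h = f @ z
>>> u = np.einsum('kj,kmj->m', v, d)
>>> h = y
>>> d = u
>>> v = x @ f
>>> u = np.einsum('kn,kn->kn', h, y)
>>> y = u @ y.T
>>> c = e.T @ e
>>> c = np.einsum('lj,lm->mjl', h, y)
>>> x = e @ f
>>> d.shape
(13,)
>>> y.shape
(13, 13)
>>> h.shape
(13, 5)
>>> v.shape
(3, 5)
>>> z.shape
(5, 3)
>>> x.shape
(13, 5)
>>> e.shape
(13, 3)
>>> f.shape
(3, 5)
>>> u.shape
(13, 5)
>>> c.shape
(13, 5, 13)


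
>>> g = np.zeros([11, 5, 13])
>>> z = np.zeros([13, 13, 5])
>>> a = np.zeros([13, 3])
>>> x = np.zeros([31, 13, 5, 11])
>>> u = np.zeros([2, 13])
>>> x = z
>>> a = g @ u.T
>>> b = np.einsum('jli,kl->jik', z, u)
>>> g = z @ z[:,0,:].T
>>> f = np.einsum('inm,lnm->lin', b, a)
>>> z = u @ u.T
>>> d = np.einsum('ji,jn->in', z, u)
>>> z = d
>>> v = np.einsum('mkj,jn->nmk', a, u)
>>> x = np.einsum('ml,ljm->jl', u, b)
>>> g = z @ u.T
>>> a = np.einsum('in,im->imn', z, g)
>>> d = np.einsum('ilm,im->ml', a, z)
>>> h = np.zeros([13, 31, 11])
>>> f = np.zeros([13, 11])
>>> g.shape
(2, 2)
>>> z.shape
(2, 13)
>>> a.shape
(2, 2, 13)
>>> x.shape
(5, 13)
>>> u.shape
(2, 13)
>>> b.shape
(13, 5, 2)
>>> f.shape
(13, 11)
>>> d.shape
(13, 2)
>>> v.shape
(13, 11, 5)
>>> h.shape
(13, 31, 11)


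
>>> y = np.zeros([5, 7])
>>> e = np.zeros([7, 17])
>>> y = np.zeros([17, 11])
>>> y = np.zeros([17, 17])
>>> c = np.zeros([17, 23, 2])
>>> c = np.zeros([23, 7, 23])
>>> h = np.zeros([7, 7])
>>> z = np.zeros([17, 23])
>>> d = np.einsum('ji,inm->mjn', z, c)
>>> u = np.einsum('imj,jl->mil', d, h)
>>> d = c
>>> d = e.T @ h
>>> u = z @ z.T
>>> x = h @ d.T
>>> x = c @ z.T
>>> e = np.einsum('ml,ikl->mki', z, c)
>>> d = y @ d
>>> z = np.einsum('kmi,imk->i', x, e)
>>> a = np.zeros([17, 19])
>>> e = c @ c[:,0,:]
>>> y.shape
(17, 17)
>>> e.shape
(23, 7, 23)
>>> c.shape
(23, 7, 23)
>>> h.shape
(7, 7)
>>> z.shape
(17,)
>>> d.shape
(17, 7)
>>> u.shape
(17, 17)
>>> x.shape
(23, 7, 17)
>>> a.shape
(17, 19)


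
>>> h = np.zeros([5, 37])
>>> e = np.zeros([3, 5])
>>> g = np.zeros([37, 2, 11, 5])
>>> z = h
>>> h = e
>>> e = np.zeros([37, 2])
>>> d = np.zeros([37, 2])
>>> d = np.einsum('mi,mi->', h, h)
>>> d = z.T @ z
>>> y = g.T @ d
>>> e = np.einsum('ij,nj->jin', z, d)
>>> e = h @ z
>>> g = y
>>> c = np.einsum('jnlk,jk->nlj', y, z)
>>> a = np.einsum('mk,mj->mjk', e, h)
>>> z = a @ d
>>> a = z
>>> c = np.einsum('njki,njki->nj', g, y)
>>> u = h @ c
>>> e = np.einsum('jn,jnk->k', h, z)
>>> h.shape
(3, 5)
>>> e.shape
(37,)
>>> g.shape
(5, 11, 2, 37)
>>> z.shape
(3, 5, 37)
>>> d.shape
(37, 37)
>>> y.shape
(5, 11, 2, 37)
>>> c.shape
(5, 11)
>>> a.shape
(3, 5, 37)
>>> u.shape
(3, 11)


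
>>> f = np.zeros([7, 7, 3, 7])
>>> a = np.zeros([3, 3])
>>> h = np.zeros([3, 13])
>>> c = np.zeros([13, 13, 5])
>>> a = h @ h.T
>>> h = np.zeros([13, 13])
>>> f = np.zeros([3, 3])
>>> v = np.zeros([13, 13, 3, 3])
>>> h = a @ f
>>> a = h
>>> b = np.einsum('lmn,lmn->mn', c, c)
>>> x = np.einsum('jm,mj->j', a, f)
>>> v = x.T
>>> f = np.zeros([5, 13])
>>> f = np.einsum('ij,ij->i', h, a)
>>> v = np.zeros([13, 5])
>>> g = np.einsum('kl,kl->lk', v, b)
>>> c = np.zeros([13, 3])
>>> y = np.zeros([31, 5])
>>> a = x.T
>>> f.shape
(3,)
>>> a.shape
(3,)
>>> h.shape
(3, 3)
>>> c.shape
(13, 3)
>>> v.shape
(13, 5)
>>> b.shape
(13, 5)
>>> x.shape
(3,)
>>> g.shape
(5, 13)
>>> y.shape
(31, 5)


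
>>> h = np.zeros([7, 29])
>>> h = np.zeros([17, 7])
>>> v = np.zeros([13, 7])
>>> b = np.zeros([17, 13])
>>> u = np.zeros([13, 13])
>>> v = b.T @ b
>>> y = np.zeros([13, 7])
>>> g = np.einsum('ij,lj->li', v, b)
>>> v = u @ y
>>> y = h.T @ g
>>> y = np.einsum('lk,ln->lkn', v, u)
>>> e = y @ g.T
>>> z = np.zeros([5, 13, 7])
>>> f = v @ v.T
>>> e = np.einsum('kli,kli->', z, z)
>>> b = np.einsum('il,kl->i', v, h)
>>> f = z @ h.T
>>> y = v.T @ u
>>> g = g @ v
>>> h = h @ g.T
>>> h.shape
(17, 17)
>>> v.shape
(13, 7)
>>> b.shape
(13,)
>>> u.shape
(13, 13)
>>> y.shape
(7, 13)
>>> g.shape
(17, 7)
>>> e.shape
()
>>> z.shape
(5, 13, 7)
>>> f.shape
(5, 13, 17)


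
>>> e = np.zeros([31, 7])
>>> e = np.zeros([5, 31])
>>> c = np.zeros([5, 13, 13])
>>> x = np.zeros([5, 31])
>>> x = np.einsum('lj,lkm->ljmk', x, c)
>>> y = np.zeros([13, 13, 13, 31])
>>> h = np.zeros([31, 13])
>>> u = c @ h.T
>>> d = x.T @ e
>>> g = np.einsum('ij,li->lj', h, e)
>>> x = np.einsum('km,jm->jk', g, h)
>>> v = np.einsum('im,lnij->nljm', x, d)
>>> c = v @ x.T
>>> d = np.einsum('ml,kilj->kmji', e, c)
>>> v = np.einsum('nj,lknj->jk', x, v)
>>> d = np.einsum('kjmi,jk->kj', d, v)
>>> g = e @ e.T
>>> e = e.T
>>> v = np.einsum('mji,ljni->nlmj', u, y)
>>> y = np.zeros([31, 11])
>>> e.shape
(31, 5)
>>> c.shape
(13, 13, 31, 31)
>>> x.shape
(31, 5)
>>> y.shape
(31, 11)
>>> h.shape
(31, 13)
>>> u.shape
(5, 13, 31)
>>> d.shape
(13, 5)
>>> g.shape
(5, 5)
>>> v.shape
(13, 13, 5, 13)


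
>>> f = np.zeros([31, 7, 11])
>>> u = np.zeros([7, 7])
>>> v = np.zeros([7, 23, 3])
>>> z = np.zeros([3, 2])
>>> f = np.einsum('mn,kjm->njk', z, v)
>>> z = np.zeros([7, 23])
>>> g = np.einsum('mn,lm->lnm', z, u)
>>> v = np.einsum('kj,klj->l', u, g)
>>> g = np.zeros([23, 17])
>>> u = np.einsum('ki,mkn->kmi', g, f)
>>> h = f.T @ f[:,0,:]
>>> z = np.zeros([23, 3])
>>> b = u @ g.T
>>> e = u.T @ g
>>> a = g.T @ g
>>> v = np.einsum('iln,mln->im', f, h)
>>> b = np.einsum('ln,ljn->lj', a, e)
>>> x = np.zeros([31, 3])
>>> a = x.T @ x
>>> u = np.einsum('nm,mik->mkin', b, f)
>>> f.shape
(2, 23, 7)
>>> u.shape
(2, 7, 23, 17)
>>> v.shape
(2, 7)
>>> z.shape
(23, 3)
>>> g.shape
(23, 17)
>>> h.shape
(7, 23, 7)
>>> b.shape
(17, 2)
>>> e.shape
(17, 2, 17)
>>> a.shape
(3, 3)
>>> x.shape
(31, 3)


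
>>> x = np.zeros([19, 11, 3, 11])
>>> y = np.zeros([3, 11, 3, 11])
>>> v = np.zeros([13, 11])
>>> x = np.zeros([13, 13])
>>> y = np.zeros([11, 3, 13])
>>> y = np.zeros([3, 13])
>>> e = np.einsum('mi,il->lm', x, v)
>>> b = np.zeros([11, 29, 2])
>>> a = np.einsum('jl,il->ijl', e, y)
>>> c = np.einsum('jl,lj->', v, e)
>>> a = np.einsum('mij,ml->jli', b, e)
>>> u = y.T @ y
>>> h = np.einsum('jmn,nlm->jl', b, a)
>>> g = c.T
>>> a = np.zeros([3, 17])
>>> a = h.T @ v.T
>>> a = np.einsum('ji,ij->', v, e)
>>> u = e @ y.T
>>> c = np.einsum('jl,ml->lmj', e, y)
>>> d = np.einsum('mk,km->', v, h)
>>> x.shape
(13, 13)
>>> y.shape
(3, 13)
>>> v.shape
(13, 11)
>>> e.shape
(11, 13)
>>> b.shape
(11, 29, 2)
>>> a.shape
()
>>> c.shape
(13, 3, 11)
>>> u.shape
(11, 3)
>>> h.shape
(11, 13)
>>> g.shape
()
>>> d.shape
()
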